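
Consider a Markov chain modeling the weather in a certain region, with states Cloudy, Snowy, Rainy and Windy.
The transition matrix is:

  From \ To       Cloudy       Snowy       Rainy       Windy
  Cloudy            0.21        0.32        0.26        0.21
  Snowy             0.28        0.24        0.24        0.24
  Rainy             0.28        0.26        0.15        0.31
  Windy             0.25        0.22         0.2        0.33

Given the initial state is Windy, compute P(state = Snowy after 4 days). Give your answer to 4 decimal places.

0.2592

Propagate the distribution vector 4 days from Windy.
After 0 days: (0.0000, 0.0000, 0.0000, 1.0000)
After 1 day: (0.2500, 0.2200, 0.2000, 0.3300)
After 2 days: (0.2526, 0.2574, 0.2138, 0.2762)
After 3 days: (0.2540, 0.2590, 0.2148, 0.2722)
After 4 days: (0.2541, 0.2592, 0.2149, 0.2719)
P(in Snowy after 4 days) = 0.2592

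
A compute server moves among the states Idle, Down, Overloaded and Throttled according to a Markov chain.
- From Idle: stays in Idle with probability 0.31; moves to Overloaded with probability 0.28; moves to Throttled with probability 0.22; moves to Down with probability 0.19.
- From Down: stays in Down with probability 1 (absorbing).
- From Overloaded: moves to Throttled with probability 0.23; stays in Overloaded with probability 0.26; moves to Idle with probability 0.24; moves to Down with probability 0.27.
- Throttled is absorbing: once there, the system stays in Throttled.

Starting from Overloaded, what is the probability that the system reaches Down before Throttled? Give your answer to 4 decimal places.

0.5230

Let h(s) be the probability of absorption at Down starting from transient state s. Then h(Down) = 1 and h(Throttled) = 0. By first-step analysis:
h(Idle) = 0.31·h(Idle) + 0.19·1 + 0.28·h(Overloaded) + 0.22·0
h(Overloaded) = 0.24·h(Idle) + 0.27·1 + 0.26·h(Overloaded) + 0.23·0
Solving: h(Idle) = 0.4876, h(Overloaded) = 0.5230.
Starting from Overloaded, the probability is 0.5230.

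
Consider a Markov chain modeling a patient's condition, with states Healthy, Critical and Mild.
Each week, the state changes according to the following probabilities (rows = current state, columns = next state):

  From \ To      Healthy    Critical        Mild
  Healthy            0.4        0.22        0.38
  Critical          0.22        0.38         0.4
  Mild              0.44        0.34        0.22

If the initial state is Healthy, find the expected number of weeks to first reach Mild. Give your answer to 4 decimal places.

Let t(s) be the expected number of weeks to first reach Mild from state s, with t(Mild) = 0. Conditioning on the first week:
t(Healthy) = 1 + 0.4·t(Healthy) + 0.22·t(Critical)
t(Critical) = 1 + 0.22·t(Healthy) + 0.38·t(Critical)
Solving: t(Healthy) = 2.5958, t(Critical) = 2.5340.
Expected weeks from Healthy to Mild: 2.5958.

2.5958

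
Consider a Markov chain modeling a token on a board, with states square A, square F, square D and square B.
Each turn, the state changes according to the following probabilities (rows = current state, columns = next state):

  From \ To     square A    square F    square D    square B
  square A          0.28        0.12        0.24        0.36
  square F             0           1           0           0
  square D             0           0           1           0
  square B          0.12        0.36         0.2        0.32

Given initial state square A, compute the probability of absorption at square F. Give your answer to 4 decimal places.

0.4731

Let h(s) be the probability of absorption at square F starting from transient state s. Then h(square F) = 1 and h(square D) = 0. By first-step analysis:
h(square A) = 0.28·h(square A) + 0.12·1 + 0.24·0 + 0.36·h(square B)
h(square B) = 0.12·h(square A) + 0.36·1 + 0.2·0 + 0.32·h(square B)
Solving: h(square A) = 0.4731, h(square B) = 0.6129.
Starting from square A, the probability is 0.4731.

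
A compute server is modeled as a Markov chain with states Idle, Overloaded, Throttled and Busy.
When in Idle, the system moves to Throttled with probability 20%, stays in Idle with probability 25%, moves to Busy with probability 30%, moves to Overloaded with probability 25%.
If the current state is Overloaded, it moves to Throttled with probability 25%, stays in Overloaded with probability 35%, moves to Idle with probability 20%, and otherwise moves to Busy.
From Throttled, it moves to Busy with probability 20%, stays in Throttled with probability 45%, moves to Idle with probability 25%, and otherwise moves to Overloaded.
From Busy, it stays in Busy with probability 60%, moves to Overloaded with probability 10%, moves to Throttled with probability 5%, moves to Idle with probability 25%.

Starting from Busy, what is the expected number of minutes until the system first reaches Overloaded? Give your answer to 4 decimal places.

Let t(s) be the expected number of minutes to first reach Overloaded from state s, with t(Overloaded) = 0. Conditioning on the first minute:
t(Idle) = 1 + 0.25·t(Idle) + 0.2·t(Throttled) + 0.3·t(Busy)
t(Throttled) = 1 + 0.25·t(Idle) + 0.45·t(Throttled) + 0.2·t(Busy)
t(Busy) = 1 + 0.25·t(Idle) + 0.05·t(Throttled) + 0.6·t(Busy)
Solving: t(Idle) = 6.1818, t(Throttled) = 7.2727, t(Busy) = 7.2727.
Expected minutes from Busy to Overloaded: 7.2727.

7.2727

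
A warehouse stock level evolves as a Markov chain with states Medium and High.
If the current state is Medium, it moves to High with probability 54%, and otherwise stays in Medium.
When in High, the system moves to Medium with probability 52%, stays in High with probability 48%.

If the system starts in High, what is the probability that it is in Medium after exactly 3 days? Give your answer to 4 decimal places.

Propagate the distribution vector 3 days from High.
After 0 days: (0.0000, 1.0000)
After 1 day: (0.5200, 0.4800)
After 2 days: (0.4888, 0.5112)
After 3 days: (0.4907, 0.5093)
P(in Medium after 3 days) = 0.4907

0.4907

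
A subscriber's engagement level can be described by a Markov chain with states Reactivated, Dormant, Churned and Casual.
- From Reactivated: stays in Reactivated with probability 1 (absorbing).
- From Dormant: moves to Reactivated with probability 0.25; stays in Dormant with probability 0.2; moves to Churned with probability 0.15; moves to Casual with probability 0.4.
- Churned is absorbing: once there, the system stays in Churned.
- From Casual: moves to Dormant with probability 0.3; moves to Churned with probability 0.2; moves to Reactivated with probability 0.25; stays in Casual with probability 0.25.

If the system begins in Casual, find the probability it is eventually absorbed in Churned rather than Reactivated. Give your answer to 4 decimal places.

Let h(s) be the probability of absorption at Churned starting from transient state s. Then h(Churned) = 1 and h(Reactivated) = 0. By first-step analysis:
h(Dormant) = 0.25·0 + 0.2·h(Dormant) + 0.15·1 + 0.4·h(Casual)
h(Casual) = 0.25·0 + 0.3·h(Dormant) + 0.2·1 + 0.25·h(Casual)
Solving: h(Dormant) = 0.4010, h(Casual) = 0.4271.
Starting from Casual, the probability is 0.4271.

0.4271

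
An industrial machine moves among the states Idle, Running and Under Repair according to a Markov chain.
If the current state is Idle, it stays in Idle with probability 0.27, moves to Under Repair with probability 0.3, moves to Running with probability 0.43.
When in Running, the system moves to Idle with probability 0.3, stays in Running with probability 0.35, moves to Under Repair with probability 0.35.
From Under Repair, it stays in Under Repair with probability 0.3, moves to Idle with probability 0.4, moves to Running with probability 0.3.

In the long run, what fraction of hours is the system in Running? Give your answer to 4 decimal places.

0.3599

Let the stationary distribution be π with π = πP and π_1 + π_2 + π_3 = 1.
π_1 = 0.27·π_1 + 0.3·π_2 + 0.4·π_3
π_2 = 0.43·π_1 + 0.35·π_2 + 0.3·π_3
Solving with the normalization constraint gives π = (0.3221, 0.3599, 0.3180).
So the stationary probability of Running is 0.3599.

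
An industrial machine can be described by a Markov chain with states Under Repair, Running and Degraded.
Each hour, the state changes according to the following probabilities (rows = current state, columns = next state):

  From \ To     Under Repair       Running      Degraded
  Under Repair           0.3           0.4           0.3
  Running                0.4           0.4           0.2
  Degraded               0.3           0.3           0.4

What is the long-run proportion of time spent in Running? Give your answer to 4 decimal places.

0.3708

Let the stationary distribution be π with π = πP and π_1 + π_2 + π_3 = 1.
π_1 = 0.3·π_1 + 0.4·π_2 + 0.3·π_3
π_2 = 0.4·π_1 + 0.4·π_2 + 0.3·π_3
Solving with the normalization constraint gives π = (0.3371, 0.3708, 0.2921).
So the stationary probability of Running is 0.3708.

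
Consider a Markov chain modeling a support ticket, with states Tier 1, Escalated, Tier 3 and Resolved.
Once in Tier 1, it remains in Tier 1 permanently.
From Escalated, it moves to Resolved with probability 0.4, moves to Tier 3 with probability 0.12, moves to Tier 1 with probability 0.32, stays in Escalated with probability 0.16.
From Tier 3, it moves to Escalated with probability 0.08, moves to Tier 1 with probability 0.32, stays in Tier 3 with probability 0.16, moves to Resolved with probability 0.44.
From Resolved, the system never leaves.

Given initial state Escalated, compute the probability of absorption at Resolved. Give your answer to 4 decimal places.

0.5586

Let h(s) be the probability of absorption at Resolved starting from transient state s. Then h(Resolved) = 1 and h(Tier 1) = 0. By first-step analysis:
h(Escalated) = 0.32·0 + 0.16·h(Escalated) + 0.12·h(Tier 3) + 0.4·1
h(Tier 3) = 0.32·0 + 0.08·h(Escalated) + 0.16·h(Tier 3) + 0.44·1
Solving: h(Escalated) = 0.5586, h(Tier 3) = 0.5770.
Starting from Escalated, the probability is 0.5586.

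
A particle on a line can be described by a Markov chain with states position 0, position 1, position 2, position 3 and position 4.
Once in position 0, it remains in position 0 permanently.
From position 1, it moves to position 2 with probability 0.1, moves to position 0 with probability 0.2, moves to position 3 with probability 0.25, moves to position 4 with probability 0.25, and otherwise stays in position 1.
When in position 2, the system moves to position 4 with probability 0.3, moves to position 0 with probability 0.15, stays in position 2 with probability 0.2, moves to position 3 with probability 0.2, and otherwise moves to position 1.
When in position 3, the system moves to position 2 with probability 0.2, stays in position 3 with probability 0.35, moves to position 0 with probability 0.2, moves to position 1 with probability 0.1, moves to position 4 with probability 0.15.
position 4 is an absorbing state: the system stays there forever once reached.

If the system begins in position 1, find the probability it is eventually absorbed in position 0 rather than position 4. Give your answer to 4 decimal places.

0.4561

Let h(s) be the probability of absorption at position 0 starting from transient state s. Then h(position 0) = 1 and h(position 4) = 0. By first-step analysis:
h(position 1) = 0.2·1 + 0.2·h(position 1) + 0.1·h(position 2) + 0.25·h(position 3) + 0.25·0
h(position 2) = 0.15·1 + 0.15·h(position 1) + 0.2·h(position 2) + 0.2·h(position 3) + 0.3·0
h(position 3) = 0.2·1 + 0.1·h(position 1) + 0.2·h(position 2) + 0.35·h(position 3) + 0.15·0
Solving: h(position 1) = 0.4561, h(position 2) = 0.3981, h(position 3) = 0.5004.
Starting from position 1, the probability is 0.4561.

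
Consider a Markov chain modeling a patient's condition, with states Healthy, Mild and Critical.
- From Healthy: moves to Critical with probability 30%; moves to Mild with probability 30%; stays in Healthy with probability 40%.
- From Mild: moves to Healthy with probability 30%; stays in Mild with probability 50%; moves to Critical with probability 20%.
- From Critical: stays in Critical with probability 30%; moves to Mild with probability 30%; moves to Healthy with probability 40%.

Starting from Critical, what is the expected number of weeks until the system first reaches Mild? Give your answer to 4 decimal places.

3.3333

Let t(s) be the expected number of weeks to first reach Mild from state s, with t(Mild) = 0. Conditioning on the first week:
t(Healthy) = 1 + 0.4·t(Healthy) + 0.3·t(Critical)
t(Critical) = 1 + 0.4·t(Healthy) + 0.3·t(Critical)
Solving: t(Healthy) = 3.3333, t(Critical) = 3.3333.
Expected weeks from Critical to Mild: 3.3333.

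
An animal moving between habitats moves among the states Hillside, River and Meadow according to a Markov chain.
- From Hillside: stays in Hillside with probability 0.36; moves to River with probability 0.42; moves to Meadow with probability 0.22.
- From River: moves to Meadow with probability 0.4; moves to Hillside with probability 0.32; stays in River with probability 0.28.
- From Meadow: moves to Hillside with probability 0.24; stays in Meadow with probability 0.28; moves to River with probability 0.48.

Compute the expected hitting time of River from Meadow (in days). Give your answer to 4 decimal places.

Let t(s) be the expected number of days to first reach River from state s, with t(River) = 0. Conditioning on the first day:
t(Hillside) = 1 + 0.36·t(Hillside) + 0.22·t(Meadow)
t(Meadow) = 1 + 0.24·t(Hillside) + 0.28·t(Meadow)
Solving: t(Hillside) = 2.3039, t(Meadow) = 2.1569.
Expected days from Meadow to River: 2.1569.

2.1569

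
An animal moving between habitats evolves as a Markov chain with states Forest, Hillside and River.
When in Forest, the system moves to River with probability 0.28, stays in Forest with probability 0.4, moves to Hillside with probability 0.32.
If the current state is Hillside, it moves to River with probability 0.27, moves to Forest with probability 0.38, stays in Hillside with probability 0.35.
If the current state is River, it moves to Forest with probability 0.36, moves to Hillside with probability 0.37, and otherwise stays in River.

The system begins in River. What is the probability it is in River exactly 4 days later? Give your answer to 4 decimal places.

Propagate the distribution vector 4 days from River.
After 0 days: (0.0000, 0.0000, 1.0000)
After 1 day: (0.3600, 0.3700, 0.2700)
After 2 days: (0.3818, 0.3446, 0.2736)
After 3 days: (0.3822, 0.3440, 0.2738)
After 4 days: (0.3822, 0.3440, 0.2738)
P(in River after 4 days) = 0.2738

0.2738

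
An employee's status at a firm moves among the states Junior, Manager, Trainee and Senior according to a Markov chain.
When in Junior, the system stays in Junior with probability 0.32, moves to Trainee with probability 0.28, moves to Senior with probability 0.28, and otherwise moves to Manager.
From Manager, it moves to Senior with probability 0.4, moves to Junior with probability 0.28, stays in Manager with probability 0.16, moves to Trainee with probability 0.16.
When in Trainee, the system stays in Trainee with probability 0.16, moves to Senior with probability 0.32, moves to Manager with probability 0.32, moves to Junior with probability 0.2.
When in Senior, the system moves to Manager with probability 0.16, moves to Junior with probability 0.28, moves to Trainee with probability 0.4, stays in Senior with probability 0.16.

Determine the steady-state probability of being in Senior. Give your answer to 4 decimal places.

Let the stationary distribution be π with π = πP and π_1 + π_2 + π_3 + π_4 = 1.
π_1 = 0.32·π_1 + 0.28·π_2 + 0.2·π_3 + 0.28·π_4
π_2 = 0.12·π_1 + 0.16·π_2 + 0.32·π_3 + 0.16·π_4
π_3 = 0.28·π_1 + 0.16·π_2 + 0.16·π_3 + 0.4·π_4
Solving with the normalization constraint gives π = (0.2700, 0.1907, 0.2595, 0.2797).
So the stationary probability of Senior is 0.2797.

0.2797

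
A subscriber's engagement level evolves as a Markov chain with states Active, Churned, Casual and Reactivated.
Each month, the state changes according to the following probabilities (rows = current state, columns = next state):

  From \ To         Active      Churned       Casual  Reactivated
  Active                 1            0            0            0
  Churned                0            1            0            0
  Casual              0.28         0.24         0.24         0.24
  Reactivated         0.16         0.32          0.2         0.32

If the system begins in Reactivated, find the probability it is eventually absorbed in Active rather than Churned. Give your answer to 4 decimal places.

Let h(s) be the probability of absorption at Active starting from transient state s. Then h(Active) = 1 and h(Churned) = 0. By first-step analysis:
h(Casual) = 0.28·1 + 0.24·0 + 0.24·h(Casual) + 0.24·h(Reactivated)
h(Reactivated) = 0.16·1 + 0.32·0 + 0.2·h(Casual) + 0.32·h(Reactivated)
Solving: h(Casual) = 0.4881, h(Reactivated) = 0.3788.
Starting from Reactivated, the probability is 0.3788.

0.3788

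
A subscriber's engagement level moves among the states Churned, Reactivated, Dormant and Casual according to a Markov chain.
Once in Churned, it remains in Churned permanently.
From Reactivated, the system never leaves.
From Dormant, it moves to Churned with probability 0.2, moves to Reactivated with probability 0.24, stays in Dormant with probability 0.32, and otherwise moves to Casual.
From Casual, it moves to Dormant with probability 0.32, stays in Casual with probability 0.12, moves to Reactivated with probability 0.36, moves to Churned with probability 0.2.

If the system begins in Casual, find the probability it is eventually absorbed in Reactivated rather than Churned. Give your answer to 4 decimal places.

0.6166

Let h(s) be the probability of absorption at Reactivated starting from transient state s. Then h(Reactivated) = 1 and h(Churned) = 0. By first-step analysis:
h(Dormant) = 0.2·0 + 0.24·1 + 0.32·h(Dormant) + 0.24·h(Casual)
h(Casual) = 0.2·0 + 0.36·1 + 0.32·h(Dormant) + 0.12·h(Casual)
Solving: h(Dormant) = 0.5706, h(Casual) = 0.6166.
Starting from Casual, the probability is 0.6166.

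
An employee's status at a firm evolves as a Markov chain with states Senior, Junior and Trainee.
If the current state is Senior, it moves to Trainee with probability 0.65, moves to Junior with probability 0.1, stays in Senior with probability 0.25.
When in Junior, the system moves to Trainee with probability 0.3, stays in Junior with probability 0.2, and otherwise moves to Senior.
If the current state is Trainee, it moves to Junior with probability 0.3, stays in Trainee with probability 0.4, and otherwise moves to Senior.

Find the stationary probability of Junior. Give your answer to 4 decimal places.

0.2134

Let the stationary distribution be π with π = πP and π_1 + π_2 + π_3 = 1.
π_1 = 0.25·π_1 + 0.5·π_2 + 0.3·π_3
π_2 = 0.1·π_1 + 0.2·π_2 + 0.3·π_3
Solving with the normalization constraint gives π = (0.3264, 0.2134, 0.4603).
So the stationary probability of Junior is 0.2134.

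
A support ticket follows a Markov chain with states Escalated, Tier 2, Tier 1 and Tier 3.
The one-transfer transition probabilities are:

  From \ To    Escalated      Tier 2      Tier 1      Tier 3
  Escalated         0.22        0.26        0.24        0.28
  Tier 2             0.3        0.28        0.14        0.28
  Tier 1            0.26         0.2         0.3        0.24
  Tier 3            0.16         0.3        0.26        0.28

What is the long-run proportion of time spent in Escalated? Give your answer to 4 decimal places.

0.2341

Let the stationary distribution be π with π = πP and π_1 + π_2 + π_3 + π_4 = 1.
π_1 = 0.22·π_1 + 0.3·π_2 + 0.26·π_3 + 0.16·π_4
π_2 = 0.26·π_1 + 0.28·π_2 + 0.2·π_3 + 0.3·π_4
π_3 = 0.24·π_1 + 0.14·π_2 + 0.3·π_3 + 0.26·π_4
Solving with the normalization constraint gives π = (0.2341, 0.2621, 0.2332, 0.2707).
So the stationary probability of Escalated is 0.2341.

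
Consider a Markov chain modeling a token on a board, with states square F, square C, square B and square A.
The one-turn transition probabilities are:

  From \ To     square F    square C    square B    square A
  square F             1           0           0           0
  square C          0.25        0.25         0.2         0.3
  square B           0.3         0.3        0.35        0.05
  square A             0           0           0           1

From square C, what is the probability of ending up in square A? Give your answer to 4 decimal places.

Let h(s) be the probability of absorption at square A starting from transient state s. Then h(square A) = 1 and h(square F) = 0. By first-step analysis:
h(square C) = 0.25·0 + 0.25·h(square C) + 0.2·h(square B) + 0.3·1
h(square B) = 0.3·0 + 0.3·h(square C) + 0.35·h(square B) + 0.05·1
Solving: h(square C) = 0.4795, h(square B) = 0.2982.
Starting from square C, the probability is 0.4795.

0.4795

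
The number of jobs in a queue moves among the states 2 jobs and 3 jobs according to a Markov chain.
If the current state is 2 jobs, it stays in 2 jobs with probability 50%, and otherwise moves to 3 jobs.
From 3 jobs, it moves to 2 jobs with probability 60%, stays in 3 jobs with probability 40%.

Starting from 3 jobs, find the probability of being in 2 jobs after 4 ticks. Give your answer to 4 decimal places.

0.5454

Propagate the distribution vector 4 ticks from 3 jobs.
After 0 ticks: (0.0000, 1.0000)
After 1 tick: (0.6000, 0.4000)
After 2 ticks: (0.5400, 0.4600)
After 3 ticks: (0.5460, 0.4540)
After 4 ticks: (0.5454, 0.4546)
P(in 2 jobs after 4 ticks) = 0.5454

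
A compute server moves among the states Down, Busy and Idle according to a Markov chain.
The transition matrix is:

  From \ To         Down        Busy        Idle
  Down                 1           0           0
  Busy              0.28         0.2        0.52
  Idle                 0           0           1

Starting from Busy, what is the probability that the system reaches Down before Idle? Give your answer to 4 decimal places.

0.3500

Let h(s) be the probability of absorption at Down starting from transient state s. Then h(Down) = 1 and h(Idle) = 0. By first-step analysis:
h(Busy) = 0.28·1 + 0.2·h(Busy) + 0.52·0
Solving: h(Busy) = 0.3500.
Starting from Busy, the probability is 0.3500.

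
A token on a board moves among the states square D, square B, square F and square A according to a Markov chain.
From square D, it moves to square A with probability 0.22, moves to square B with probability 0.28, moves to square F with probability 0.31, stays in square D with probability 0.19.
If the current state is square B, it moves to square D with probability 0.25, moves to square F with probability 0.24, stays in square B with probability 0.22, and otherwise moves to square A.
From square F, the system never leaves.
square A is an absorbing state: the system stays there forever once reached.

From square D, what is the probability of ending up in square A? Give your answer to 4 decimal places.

Let h(s) be the probability of absorption at square A starting from transient state s. Then h(square A) = 1 and h(square F) = 0. By first-step analysis:
h(square D) = 0.19·h(square D) + 0.28·h(square B) + 0.31·0 + 0.22·1
h(square B) = 0.25·h(square D) + 0.22·h(square B) + 0.24·0 + 0.29·1
Solving: h(square D) = 0.4500, h(square B) = 0.5160.
Starting from square D, the probability is 0.4500.

0.4500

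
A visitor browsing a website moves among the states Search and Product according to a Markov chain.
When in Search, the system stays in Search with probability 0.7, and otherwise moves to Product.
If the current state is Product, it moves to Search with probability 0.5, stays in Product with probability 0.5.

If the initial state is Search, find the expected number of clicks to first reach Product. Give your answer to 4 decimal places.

Let t(s) be the expected number of clicks to first reach Product from state s, with t(Product) = 0. Conditioning on the first click:
t(Search) = 1 + 0.7·t(Search)
Solving: t(Search) = 3.3333.
Expected clicks from Search to Product: 3.3333.

3.3333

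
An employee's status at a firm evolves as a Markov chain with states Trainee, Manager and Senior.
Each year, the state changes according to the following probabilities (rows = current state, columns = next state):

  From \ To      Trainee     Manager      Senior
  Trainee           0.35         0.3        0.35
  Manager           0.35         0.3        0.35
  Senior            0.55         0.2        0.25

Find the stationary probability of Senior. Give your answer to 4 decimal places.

Let the stationary distribution be π with π = πP and π_1 + π_2 + π_3 = 1.
π_1 = 0.35·π_1 + 0.35·π_2 + 0.55·π_3
π_2 = 0.3·π_1 + 0.3·π_2 + 0.2·π_3
Solving with the normalization constraint gives π = (0.4136, 0.2682, 0.3182).
So the stationary probability of Senior is 0.3182.

0.3182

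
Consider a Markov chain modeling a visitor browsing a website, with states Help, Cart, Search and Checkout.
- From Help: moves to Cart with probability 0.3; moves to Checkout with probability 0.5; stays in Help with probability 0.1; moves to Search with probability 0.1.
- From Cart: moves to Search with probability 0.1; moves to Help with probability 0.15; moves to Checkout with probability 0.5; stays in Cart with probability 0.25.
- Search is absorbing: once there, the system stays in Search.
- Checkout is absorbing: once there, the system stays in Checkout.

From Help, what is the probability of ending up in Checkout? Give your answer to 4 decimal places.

Let h(s) be the probability of absorption at Checkout starting from transient state s. Then h(Checkout) = 1 and h(Search) = 0. By first-step analysis:
h(Help) = 0.1·h(Help) + 0.3·h(Cart) + 0.1·0 + 0.5·1
h(Cart) = 0.15·h(Help) + 0.25·h(Cart) + 0.1·0 + 0.5·1
Solving: h(Help) = 0.8333, h(Cart) = 0.8333.
Starting from Help, the probability is 0.8333.

0.8333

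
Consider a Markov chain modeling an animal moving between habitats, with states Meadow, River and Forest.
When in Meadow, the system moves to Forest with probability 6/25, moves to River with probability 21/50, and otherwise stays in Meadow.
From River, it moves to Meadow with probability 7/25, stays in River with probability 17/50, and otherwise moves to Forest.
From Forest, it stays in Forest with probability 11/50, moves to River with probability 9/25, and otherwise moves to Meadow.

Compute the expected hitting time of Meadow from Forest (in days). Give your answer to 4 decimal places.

2.6984

Let t(s) be the expected number of days to first reach Meadow from state s, with t(Meadow) = 0. Conditioning on the first day:
t(River) = 1 + 0.34·t(River) + 0.38·t(Forest)
t(Forest) = 1 + 0.36·t(River) + 0.22·t(Forest)
Solving: t(River) = 3.0688, t(Forest) = 2.6984.
Expected days from Forest to Meadow: 2.6984.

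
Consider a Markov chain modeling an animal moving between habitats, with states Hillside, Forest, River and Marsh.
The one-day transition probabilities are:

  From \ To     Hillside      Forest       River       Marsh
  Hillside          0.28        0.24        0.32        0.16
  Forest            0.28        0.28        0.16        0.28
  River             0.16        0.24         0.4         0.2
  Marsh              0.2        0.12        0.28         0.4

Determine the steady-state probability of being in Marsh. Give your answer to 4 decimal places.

Let the stationary distribution be π with π = πP and π_1 + π_2 + π_3 + π_4 = 1.
π_1 = 0.28·π_1 + 0.28·π_2 + 0.16·π_3 + 0.2·π_4
π_2 = 0.24·π_1 + 0.28·π_2 + 0.24·π_3 + 0.12·π_4
π_3 = 0.32·π_1 + 0.16·π_2 + 0.4·π_3 + 0.28·π_4
Solving with the normalization constraint gives π = (0.2233, 0.2174, 0.2987, 0.2606).
So the stationary probability of Marsh is 0.2606.

0.2606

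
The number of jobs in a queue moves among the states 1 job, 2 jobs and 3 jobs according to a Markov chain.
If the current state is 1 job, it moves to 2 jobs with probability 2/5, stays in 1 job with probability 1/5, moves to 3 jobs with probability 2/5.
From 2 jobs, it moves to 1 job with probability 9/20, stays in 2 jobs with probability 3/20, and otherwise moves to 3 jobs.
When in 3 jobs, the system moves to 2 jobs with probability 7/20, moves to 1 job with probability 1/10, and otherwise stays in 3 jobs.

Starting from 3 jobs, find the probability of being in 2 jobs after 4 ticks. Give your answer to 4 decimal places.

0.3002

Propagate the distribution vector 4 ticks from 3 jobs.
After 0 ticks: (0.0000, 0.0000, 1.0000)
After 1 tick: (0.1000, 0.3500, 0.5500)
After 2 ticks: (0.2325, 0.2850, 0.4825)
After 3 ticks: (0.2230, 0.3046, 0.4724)
After 4 ticks: (0.2289, 0.3002, 0.4709)
P(in 2 jobs after 4 ticks) = 0.3002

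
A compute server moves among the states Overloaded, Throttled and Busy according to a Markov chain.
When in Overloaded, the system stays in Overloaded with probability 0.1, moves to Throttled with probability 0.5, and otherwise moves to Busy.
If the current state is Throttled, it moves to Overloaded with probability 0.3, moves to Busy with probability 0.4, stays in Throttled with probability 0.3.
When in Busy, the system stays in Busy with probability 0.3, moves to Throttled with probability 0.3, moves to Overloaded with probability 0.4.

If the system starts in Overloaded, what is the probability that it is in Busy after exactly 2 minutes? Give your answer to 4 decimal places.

0.3600

Sum over the intermediate state after 1 minute:
P = P(Overloaded→Overloaded)·P(Overloaded→Busy) + P(Overloaded→Throttled)·P(Throttled→Busy) + P(Overloaded→Busy)·P(Busy→Busy)
  = 0.1×0.4 + 0.5×0.4 + 0.4×0.3
  = 0.0400 + 0.2000 + 0.1200 = 0.3600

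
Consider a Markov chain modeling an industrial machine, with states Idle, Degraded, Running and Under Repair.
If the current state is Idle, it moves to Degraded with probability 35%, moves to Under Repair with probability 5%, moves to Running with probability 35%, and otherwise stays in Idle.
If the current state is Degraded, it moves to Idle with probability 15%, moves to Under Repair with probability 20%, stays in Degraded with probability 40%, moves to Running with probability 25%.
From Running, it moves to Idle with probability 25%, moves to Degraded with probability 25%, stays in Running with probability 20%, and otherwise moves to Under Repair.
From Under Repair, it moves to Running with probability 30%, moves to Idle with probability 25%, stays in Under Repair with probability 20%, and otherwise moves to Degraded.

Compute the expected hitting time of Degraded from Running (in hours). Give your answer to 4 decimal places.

3.6364

Let t(s) be the expected number of hours to first reach Degraded from state s, with t(Degraded) = 0. Conditioning on the first hour:
t(Idle) = 1 + 0.25·t(Idle) + 0.35·t(Running) + 0.05·t(Under Repair)
t(Running) = 1 + 0.25·t(Idle) + 0.2·t(Running) + 0.3·t(Under Repair)
t(Under Repair) = 1 + 0.25·t(Idle) + 0.3·t(Running) + 0.2·t(Under Repair)
Solving: t(Idle) = 3.2727, t(Running) = 3.6364, t(Under Repair) = 3.6364.
Expected hours from Running to Degraded: 3.6364.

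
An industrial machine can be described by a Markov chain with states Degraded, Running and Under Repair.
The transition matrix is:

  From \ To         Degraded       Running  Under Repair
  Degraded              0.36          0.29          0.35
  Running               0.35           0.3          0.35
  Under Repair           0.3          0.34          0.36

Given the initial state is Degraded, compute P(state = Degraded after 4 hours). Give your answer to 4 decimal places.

Propagate the distribution vector 4 hours from Degraded.
After 0 hours: (1.0000, 0.0000, 0.0000)
After 1 hour: (0.3600, 0.2900, 0.3500)
After 2 hours: (0.3361, 0.3104, 0.3535)
After 3 hours: (0.3357, 0.3108, 0.3535)
After 4 hours: (0.3357, 0.3108, 0.3535)
P(in Degraded after 4 hours) = 0.3357

0.3357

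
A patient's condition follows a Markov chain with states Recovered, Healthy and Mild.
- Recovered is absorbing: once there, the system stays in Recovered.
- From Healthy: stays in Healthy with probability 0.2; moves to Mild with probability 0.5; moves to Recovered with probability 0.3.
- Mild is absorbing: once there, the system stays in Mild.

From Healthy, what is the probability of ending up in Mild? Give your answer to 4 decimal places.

0.6250

Let h(s) be the probability of absorption at Mild starting from transient state s. Then h(Mild) = 1 and h(Recovered) = 0. By first-step analysis:
h(Healthy) = 0.3·0 + 0.2·h(Healthy) + 0.5·1
Solving: h(Healthy) = 0.6250.
Starting from Healthy, the probability is 0.6250.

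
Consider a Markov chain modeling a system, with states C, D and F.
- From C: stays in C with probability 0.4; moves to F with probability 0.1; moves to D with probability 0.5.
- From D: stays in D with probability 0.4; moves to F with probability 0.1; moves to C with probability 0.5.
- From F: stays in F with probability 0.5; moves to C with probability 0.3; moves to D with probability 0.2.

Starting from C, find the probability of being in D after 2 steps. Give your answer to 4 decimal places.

Sum over the intermediate state after 1 step:
P = P(C→C)·P(C→D) + P(C→D)·P(D→D) + P(C→F)·P(F→D)
  = 0.4×0.5 + 0.5×0.4 + 0.1×0.2
  = 0.2000 + 0.2000 + 0.0200 = 0.4200

0.4200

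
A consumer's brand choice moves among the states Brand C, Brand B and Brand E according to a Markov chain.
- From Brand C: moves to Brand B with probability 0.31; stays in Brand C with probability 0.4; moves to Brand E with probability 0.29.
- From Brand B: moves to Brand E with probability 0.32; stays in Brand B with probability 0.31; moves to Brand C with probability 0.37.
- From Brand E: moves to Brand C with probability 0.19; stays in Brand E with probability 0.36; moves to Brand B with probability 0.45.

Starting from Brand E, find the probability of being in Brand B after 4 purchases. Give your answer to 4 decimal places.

Propagate the distribution vector 4 purchases from Brand E.
After 0 purchases: (0.0000, 0.0000, 1.0000)
After 1 purchase: (0.1900, 0.4500, 0.3600)
After 2 purchases: (0.3109, 0.3604, 0.3287)
After 3 purchases: (0.3202, 0.3560, 0.3238)
After 4 purchases: (0.3213, 0.3553, 0.3233)
P(in Brand B after 4 purchases) = 0.3553

0.3553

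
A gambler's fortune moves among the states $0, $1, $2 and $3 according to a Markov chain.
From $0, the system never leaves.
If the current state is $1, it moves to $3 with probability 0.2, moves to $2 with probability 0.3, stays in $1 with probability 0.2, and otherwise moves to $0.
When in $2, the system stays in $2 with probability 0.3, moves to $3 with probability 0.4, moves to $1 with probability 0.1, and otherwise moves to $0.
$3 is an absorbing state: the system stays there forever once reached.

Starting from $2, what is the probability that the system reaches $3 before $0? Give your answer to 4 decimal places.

0.6415

Let h(s) be the probability of absorption at $3 starting from transient state s. Then h($3) = 1 and h($0) = 0. By first-step analysis:
h($1) = 0.3·0 + 0.2·h($1) + 0.3·h($2) + 0.2·1
h($2) = 0.2·0 + 0.1·h($1) + 0.3·h($2) + 0.4·1
Solving: h($1) = 0.4906, h($2) = 0.6415.
Starting from $2, the probability is 0.6415.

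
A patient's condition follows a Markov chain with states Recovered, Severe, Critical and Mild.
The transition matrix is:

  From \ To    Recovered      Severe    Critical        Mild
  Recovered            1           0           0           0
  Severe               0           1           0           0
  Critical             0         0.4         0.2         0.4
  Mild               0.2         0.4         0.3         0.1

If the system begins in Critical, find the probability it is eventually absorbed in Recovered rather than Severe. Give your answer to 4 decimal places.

0.1333

Let h(s) be the probability of absorption at Recovered starting from transient state s. Then h(Recovered) = 1 and h(Severe) = 0. By first-step analysis:
h(Critical) = 0.4·0 + 0.2·h(Critical) + 0.4·h(Mild)
h(Mild) = 0.2·1 + 0.4·0 + 0.3·h(Critical) + 0.1·h(Mild)
Solving: h(Critical) = 0.1333, h(Mild) = 0.2667.
Starting from Critical, the probability is 0.1333.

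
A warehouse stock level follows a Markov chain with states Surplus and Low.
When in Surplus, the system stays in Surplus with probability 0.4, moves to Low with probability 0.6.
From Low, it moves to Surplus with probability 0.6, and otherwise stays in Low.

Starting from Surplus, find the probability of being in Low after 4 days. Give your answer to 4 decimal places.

0.4992

Propagate the distribution vector 4 days from Surplus.
After 0 days: (1.0000, 0.0000)
After 1 day: (0.4000, 0.6000)
After 2 days: (0.5200, 0.4800)
After 3 days: (0.4960, 0.5040)
After 4 days: (0.5008, 0.4992)
P(in Low after 4 days) = 0.4992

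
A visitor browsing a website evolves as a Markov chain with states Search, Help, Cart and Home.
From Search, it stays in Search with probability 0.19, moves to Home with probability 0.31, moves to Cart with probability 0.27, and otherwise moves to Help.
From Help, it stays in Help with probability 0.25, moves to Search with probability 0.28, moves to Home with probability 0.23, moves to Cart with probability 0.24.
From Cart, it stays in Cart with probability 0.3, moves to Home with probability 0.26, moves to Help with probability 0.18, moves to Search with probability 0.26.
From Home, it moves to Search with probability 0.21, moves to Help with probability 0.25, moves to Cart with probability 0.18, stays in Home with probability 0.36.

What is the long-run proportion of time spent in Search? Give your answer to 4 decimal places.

0.2335

Let the stationary distribution be π with π = πP and π_1 + π_2 + π_3 + π_4 = 1.
π_1 = 0.19·π_1 + 0.28·π_2 + 0.26·π_3 + 0.21·π_4
π_2 = 0.23·π_1 + 0.25·π_2 + 0.18·π_3 + 0.25·π_4
π_3 = 0.27·π_1 + 0.24·π_2 + 0.3·π_3 + 0.18·π_4
Solving with the normalization constraint gives π = (0.2335, 0.2283, 0.2440, 0.2943).
So the stationary probability of Search is 0.2335.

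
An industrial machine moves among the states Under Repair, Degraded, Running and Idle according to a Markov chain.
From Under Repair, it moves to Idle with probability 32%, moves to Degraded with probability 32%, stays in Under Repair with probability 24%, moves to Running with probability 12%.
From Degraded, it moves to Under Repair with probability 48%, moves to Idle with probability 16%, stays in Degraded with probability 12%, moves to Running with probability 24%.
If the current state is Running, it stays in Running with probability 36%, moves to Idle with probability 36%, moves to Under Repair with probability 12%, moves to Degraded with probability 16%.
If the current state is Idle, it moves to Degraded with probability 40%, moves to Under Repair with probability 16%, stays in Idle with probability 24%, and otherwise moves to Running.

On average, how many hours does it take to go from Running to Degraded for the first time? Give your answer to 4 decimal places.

Let t(s) be the expected number of hours to first reach Degraded from state s, with t(Degraded) = 0. Conditioning on the first hour:
t(Under Repair) = 1 + 0.24·t(Under Repair) + 0.12·t(Running) + 0.32·t(Idle)
t(Running) = 1 + 0.12·t(Under Repair) + 0.36·t(Running) + 0.36·t(Idle)
t(Idle) = 1 + 0.16·t(Under Repair) + 0.2·t(Running) + 0.24·t(Idle)
Solving: t(Under Repair) = 3.1858, t(Running) = 3.8466, t(Idle) = 2.9988.
Expected hours from Running to Degraded: 3.8466.

3.8466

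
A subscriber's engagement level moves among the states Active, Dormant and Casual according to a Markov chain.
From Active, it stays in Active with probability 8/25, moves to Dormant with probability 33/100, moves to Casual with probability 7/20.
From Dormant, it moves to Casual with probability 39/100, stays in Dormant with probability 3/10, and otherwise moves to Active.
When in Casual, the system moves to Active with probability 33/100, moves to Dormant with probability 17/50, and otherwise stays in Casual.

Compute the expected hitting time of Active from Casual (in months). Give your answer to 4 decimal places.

3.0916

Let t(s) be the expected number of months to first reach Active from state s, with t(Active) = 0. Conditioning on the first month:
t(Dormant) = 1 + 0.3·t(Dormant) + 0.39·t(Casual)
t(Casual) = 1 + 0.34·t(Dormant) + 0.33·t(Casual)
Solving: t(Dormant) = 3.1510, t(Casual) = 3.0916.
Expected months from Casual to Active: 3.0916.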